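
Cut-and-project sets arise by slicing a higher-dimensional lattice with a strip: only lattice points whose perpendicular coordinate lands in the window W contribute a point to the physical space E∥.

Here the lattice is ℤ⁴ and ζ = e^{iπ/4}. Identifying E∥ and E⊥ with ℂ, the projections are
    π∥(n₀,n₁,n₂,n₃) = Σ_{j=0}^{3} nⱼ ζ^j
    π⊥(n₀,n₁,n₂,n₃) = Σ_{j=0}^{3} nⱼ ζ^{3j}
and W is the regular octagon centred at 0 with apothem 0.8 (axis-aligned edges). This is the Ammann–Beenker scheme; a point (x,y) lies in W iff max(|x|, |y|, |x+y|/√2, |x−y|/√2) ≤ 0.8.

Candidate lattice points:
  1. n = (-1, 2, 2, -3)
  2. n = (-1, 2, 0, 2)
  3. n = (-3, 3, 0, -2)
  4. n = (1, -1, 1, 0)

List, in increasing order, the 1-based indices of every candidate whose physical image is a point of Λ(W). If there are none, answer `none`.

π⊥(n) = n₀ + n₁ζ³ + n₂ζ⁶ + n₃ζ⁹ where ζ = e^{iπ/4}.
#1 (-1, 2, 2, -3): internal (-4.53553, -2.70711); octagon support 5.12132 vs apothem 0.8 → ∉ W
#2 (-1, 2, 0, 2): internal (-1.00000, 2.82843); octagon support 2.82843 vs apothem 0.8 → ∉ W
#3 (-3, 3, 0, -2): internal (-6.53553, 0.70711); octagon support 6.53553 vs apothem 0.8 → ∉ W
#4 (1, -1, 1, 0): internal (1.70711, -1.70711); octagon support 2.41421 vs apothem 0.8 → ∉ W

none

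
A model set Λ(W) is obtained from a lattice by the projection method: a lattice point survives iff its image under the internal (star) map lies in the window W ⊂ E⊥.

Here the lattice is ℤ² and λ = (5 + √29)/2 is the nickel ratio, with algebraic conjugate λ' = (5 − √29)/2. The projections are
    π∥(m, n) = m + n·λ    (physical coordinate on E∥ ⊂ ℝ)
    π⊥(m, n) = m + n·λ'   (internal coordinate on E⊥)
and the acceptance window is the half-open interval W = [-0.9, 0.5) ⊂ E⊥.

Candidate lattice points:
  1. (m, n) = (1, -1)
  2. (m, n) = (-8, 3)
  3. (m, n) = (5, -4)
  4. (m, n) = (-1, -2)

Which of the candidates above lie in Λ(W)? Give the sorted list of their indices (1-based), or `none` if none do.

Numerically λ ≈ 5.1926 and λ' = −1/λ ≈ -0.1926.
[1] lift (1,-1): star map gives 1.1926; window check -0.9 ≤ 1.1926 < 0.5 is false → out
[2] lift (-8,3): star map gives -8.5777; window check -0.9 ≤ -8.5777 < 0.5 is false → out
[3] lift (5,-4): star map gives 5.7703; window check -0.9 ≤ 5.7703 < 0.5 is false → out
[4] lift (-1,-2): star map gives -0.6148; window check -0.9 ≤ -0.6148 < 0.5 is true → IN Λ

4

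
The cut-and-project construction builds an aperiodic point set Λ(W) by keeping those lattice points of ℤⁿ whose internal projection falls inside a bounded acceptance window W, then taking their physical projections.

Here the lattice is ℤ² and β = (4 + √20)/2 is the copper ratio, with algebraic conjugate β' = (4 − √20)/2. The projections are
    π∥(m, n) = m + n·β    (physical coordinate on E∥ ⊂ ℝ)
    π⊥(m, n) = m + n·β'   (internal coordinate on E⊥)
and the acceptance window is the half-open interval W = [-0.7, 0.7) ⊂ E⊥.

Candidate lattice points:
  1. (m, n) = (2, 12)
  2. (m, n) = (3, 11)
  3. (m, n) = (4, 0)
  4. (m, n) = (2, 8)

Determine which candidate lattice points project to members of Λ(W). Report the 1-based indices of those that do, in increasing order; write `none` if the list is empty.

2, 4

β' = (4−√20)/2 ≈ -0.236068.
#1 (2,12): internal coord 2 + (12)·β' = -0.832816; -0.832816 ∉ [-0.7, 0.7) → out
#2 (3,11): internal coord 3 + (11)·β' = +0.403252; +0.403252 ∈ [-0.7, 0.7) → IN Λ
#3 (4,0): internal coord 4 + (0)·β' = +4.000000; +4.000000 ∉ [-0.7, 0.7) → out
#4 (2,8): internal coord 2 + (8)·β' = +0.111456; +0.111456 ∈ [-0.7, 0.7) → IN Λ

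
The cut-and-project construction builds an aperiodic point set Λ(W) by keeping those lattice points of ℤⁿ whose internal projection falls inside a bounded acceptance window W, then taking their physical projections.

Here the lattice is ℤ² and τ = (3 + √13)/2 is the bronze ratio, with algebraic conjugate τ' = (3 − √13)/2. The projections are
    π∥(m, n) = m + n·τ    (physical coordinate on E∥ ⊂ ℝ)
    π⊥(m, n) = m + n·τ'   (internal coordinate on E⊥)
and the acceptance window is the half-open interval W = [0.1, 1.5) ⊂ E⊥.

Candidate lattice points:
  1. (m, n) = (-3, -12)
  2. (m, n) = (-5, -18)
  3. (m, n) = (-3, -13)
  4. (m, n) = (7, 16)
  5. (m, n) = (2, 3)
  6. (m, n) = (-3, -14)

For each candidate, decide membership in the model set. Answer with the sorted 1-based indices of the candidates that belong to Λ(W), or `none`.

τ' = (3−√13)/2 ≈ -0.30278.
#1 (-3,-12): internal coord -3 + (-12)·τ' = +0.63331; +0.63331 ∈ [0.1, 1.5) → IN Λ
#2 (-5,-18): internal coord -5 + (-18)·τ' = +0.44996; +0.44996 ∈ [0.1, 1.5) → IN Λ
#3 (-3,-13): internal coord -3 + (-13)·τ' = +0.93608; +0.93608 ∈ [0.1, 1.5) → IN Λ
#4 (7,16): internal coord 7 + (16)·τ' = +2.15559; +2.15559 ∉ [0.1, 1.5) → out
#5 (2,3): internal coord 2 + (3)·τ' = +1.09167; +1.09167 ∈ [0.1, 1.5) → IN Λ
#6 (-3,-14): internal coord -3 + (-14)·τ' = +1.23886; +1.23886 ∈ [0.1, 1.5) → IN Λ

1, 2, 3, 5, 6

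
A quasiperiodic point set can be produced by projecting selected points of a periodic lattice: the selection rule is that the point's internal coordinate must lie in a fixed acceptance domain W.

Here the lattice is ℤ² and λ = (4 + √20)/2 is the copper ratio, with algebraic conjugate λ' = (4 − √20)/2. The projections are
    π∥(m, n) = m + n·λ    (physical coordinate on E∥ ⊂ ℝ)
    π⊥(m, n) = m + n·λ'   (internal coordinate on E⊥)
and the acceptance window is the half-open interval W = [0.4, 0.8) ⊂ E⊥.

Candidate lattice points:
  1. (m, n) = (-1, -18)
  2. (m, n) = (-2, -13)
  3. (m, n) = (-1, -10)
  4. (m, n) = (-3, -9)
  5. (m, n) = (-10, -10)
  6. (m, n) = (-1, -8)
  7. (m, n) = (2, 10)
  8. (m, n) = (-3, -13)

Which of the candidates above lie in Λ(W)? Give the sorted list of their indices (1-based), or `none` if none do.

Numerically λ ≈ 4.236068 and λ' = −1/λ ≈ -0.236068.
#1 (-1,-18): internal coord -1 + (-18)·λ' = +3.249224; +3.249224 ∉ [0.4, 0.8) → out
#2 (-2,-13): internal coord -2 + (-13)·λ' = +1.068884; +1.068884 ∉ [0.4, 0.8) → out
#3 (-1,-10): internal coord -1 + (-10)·λ' = +1.360680; +1.360680 ∉ [0.4, 0.8) → out
#4 (-3,-9): internal coord -3 + (-9)·λ' = -0.875388; -0.875388 ∉ [0.4, 0.8) → out
#5 (-10,-10): internal coord -10 + (-10)·λ' = -7.639320; -7.639320 ∉ [0.4, 0.8) → out
#6 (-1,-8): internal coord -1 + (-8)·λ' = +0.888544; +0.888544 ∉ [0.4, 0.8) → out
#7 (2,10): internal coord 2 + (10)·λ' = -0.360680; -0.360680 ∉ [0.4, 0.8) → out
#8 (-3,-13): internal coord -3 + (-13)·λ' = +0.068884; +0.068884 ∉ [0.4, 0.8) → out

none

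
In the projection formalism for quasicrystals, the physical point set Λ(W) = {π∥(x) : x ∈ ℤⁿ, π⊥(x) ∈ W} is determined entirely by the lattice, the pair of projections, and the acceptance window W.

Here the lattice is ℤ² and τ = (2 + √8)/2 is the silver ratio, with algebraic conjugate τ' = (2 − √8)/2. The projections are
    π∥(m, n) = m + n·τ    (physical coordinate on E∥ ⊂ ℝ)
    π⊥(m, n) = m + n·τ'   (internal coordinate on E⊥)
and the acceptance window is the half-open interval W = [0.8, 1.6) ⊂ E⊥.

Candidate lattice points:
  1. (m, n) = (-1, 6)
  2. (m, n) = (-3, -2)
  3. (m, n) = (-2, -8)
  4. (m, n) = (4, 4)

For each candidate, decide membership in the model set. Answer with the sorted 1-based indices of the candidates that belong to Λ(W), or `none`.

3

Compute τ' = (2−√8)/2 = -0.41421, so π⊥(m,n) = m -0.41421·n.
[1] lift (-1,6): star map gives -3.48528; window check 0.8 ≤ -3.48528 < 1.6 is false → out
[2] lift (-3,-2): star map gives -2.17157; window check 0.8 ≤ -2.17157 < 1.6 is false → out
[3] lift (-2,-8): star map gives 1.31371; window check 0.8 ≤ 1.31371 < 1.6 is true → IN Λ
[4] lift (4,4): star map gives 2.34315; window check 0.8 ≤ 2.34315 < 1.6 is false → out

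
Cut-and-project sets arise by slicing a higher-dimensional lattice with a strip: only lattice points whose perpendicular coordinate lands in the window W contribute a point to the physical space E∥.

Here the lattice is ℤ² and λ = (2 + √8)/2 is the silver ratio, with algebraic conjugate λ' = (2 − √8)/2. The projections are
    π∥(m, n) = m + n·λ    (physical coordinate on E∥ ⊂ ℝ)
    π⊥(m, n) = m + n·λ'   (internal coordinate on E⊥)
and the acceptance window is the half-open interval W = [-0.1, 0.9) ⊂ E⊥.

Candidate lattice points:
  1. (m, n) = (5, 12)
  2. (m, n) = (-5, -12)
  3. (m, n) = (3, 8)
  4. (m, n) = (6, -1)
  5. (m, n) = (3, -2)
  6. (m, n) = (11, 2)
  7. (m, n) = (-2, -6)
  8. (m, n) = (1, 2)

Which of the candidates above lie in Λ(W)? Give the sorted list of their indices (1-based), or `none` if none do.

Numerically λ ≈ 2.4142 and λ' = −1/λ ≈ -0.4142.
[1] lift (5,12): star map gives 0.0294; window check -0.1 ≤ 0.0294 < 0.9 is true → IN Λ
[2] lift (-5,-12): star map gives -0.0294; window check -0.1 ≤ -0.0294 < 0.9 is true → IN Λ
[3] lift (3,8): star map gives -0.3137; window check -0.1 ≤ -0.3137 < 0.9 is false → out
[4] lift (6,-1): star map gives 6.4142; window check -0.1 ≤ 6.4142 < 0.9 is false → out
[5] lift (3,-2): star map gives 3.8284; window check -0.1 ≤ 3.8284 < 0.9 is false → out
[6] lift (11,2): star map gives 10.1716; window check -0.1 ≤ 10.1716 < 0.9 is false → out
[7] lift (-2,-6): star map gives 0.4853; window check -0.1 ≤ 0.4853 < 0.9 is true → IN Λ
[8] lift (1,2): star map gives 0.1716; window check -0.1 ≤ 0.1716 < 0.9 is true → IN Λ

1, 2, 7, 8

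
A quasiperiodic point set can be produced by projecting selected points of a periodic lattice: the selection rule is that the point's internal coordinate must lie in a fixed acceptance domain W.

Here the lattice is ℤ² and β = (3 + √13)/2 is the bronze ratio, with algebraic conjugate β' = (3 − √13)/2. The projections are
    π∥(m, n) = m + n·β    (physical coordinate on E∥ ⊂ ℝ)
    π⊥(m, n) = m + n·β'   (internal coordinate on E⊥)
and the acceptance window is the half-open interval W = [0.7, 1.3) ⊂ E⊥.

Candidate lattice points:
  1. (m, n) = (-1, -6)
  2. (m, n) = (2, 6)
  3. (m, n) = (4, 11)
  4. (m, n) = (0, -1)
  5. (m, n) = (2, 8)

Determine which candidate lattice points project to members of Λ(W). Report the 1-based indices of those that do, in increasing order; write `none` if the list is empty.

Numerically β ≈ 3.302776 and β' = −1/β ≈ -0.302776.
candidate 1: (m,n)=(-1,-6) → π∥ = -1-6·β ≈ -20.816654, π⊥ = -1-6·β' ≈ 0.816654 ∈ [0.7, 1.3) ⇒ IN Λ
candidate 2: (m,n)=(2,6) → π∥ = 2+6·β ≈ 21.816654, π⊥ = 2+6·β' ≈ 0.183346 ∉ [0.7, 1.3) ⇒ out
candidate 3: (m,n)=(4,11) → π∥ = 4+11·β ≈ 40.330532, π⊥ = 4+11·β' ≈ 0.669468 ∉ [0.7, 1.3) ⇒ out
candidate 4: (m,n)=(0,-1) → π∥ = 0-1·β ≈ -3.302776, π⊥ = 0-1·β' ≈ 0.302776 ∉ [0.7, 1.3) ⇒ out
candidate 5: (m,n)=(2,8) → π∥ = 2+8·β ≈ 28.422205, π⊥ = 2+8·β' ≈ -0.422205 ∉ [0.7, 1.3) ⇒ out

1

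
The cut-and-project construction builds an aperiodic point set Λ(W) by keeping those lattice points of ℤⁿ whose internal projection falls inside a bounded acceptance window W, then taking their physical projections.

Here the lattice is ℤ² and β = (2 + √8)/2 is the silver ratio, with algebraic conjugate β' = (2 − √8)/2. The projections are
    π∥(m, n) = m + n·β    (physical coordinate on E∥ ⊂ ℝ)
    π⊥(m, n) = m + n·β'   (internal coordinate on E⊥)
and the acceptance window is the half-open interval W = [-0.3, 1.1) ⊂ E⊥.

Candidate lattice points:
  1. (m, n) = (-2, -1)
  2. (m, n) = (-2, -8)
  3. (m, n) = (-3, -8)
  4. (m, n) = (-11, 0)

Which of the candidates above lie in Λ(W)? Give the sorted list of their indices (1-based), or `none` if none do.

3

β' = (2−√8)/2 ≈ -0.4142.
[1] lift (-2,-1): star map gives -1.5858; window check -0.3 ≤ -1.5858 < 1.1 is false → out
[2] lift (-2,-8): star map gives 1.3137; window check -0.3 ≤ 1.3137 < 1.1 is false → out
[3] lift (-3,-8): star map gives 0.3137; window check -0.3 ≤ 0.3137 < 1.1 is true → IN Λ
[4] lift (-11,0): star map gives -11.0000; window check -0.3 ≤ -11.0000 < 1.1 is false → out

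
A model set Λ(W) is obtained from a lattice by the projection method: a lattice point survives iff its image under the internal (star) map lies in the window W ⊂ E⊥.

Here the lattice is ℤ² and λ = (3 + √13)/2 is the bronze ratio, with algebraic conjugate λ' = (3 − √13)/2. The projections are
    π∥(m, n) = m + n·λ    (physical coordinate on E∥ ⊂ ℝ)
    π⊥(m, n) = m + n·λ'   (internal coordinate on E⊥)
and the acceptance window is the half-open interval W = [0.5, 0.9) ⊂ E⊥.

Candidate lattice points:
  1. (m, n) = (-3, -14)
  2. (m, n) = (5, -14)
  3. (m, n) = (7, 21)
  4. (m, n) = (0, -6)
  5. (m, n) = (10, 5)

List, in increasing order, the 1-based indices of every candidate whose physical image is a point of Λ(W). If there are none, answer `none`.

3

Compute λ' = (3−√13)/2 = -0.302776, so π⊥(m,n) = m -0.302776·n.
#1 (-3,-14): internal coord -3 + (-14)·λ' = +1.238859; +1.238859 ∉ [0.5, 0.9) → out
#2 (5,-14): internal coord 5 + (-14)·λ' = +9.238859; +9.238859 ∉ [0.5, 0.9) → out
#3 (7,21): internal coord 7 + (21)·λ' = +0.641712; +0.641712 ∈ [0.5, 0.9) → IN Λ
#4 (0,-6): internal coord 0 + (-6)·λ' = +1.816654; +1.816654 ∉ [0.5, 0.9) → out
#5 (10,5): internal coord 10 + (5)·λ' = +8.486122; +8.486122 ∉ [0.5, 0.9) → out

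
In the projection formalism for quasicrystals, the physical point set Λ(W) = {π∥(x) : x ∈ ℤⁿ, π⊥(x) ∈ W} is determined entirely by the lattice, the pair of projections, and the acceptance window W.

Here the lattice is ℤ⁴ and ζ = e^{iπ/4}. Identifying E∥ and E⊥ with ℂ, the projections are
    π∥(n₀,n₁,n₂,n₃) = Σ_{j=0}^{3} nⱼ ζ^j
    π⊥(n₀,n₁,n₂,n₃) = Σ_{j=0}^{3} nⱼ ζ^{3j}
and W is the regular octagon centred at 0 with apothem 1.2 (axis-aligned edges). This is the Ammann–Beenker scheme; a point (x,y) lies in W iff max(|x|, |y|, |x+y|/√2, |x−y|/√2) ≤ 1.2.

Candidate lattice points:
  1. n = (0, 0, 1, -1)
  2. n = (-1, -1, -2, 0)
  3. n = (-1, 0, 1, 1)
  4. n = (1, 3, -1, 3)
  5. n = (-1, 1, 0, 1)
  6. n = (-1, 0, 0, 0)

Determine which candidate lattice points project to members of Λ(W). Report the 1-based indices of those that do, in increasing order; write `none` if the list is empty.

With ζ = e^{iπ/4} the internal vectors are ζ^0,ζ^3,ζ^6,ζ^9.
#1 (0, 0, 1, -1): internal (-0.7071, -1.7071); octagon support 1.7071 vs apothem 1.2 → ∉ W
#2 (-1, -1, -2, 0): internal (-0.2929, 1.2929); octagon support 1.2929 vs apothem 1.2 → ∉ W
#3 (-1, 0, 1, 1): internal (-0.2929, -0.2929); octagon support 0.4142 vs apothem 1.2 → ∈ W
#4 (1, 3, -1, 3): internal (1.0000, 5.2426); octagon support 5.2426 vs apothem 1.2 → ∉ W
#5 (-1, 1, 0, 1): internal (-1.0000, 1.4142); octagon support 1.7071 vs apothem 1.2 → ∉ W
#6 (-1, 0, 0, 0): internal (-1.0000, 0.0000); octagon support 1.0000 vs apothem 1.2 → ∈ W

3, 6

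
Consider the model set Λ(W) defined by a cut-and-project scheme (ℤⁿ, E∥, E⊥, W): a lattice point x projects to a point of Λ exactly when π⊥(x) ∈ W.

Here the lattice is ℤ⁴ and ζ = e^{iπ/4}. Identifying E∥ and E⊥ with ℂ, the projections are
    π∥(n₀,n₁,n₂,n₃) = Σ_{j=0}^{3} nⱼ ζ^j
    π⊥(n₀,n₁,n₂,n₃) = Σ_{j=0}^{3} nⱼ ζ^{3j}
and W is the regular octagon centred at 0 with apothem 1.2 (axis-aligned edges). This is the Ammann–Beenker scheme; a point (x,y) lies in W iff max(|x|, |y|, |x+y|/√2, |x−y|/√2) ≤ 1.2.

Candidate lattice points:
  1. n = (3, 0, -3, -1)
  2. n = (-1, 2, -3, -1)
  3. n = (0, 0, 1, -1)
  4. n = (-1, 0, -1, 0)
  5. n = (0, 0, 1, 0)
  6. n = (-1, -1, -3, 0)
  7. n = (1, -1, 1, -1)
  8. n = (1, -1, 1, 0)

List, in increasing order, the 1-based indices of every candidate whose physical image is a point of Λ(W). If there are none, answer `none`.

5

π⊥(n) = n₀ + n₁ζ³ + n₂ζ⁶ + n₃ζ⁹ where ζ = e^{iπ/4}.
candidate 1: n = (3, 0, -3, -1) → π⊥ ≈ (+2.2929, +2.2929); max(|x|,|y|,|x±y|/√2) = 3.2426 > 1.2 ⇒ ∉ W
candidate 2: n = (-1, 2, -3, -1) → π⊥ ≈ (-3.1213, +3.7071); max(|x|,|y|,|x±y|/√2) = 4.8284 > 1.2 ⇒ ∉ W
candidate 3: n = (0, 0, 1, -1) → π⊥ ≈ (-0.7071, -1.7071); max(|x|,|y|,|x±y|/√2) = 1.7071 > 1.2 ⇒ ∉ W
candidate 4: n = (-1, 0, -1, 0) → π⊥ ≈ (-1.0000, +1.0000); max(|x|,|y|,|x±y|/√2) = 1.4142 > 1.2 ⇒ ∉ W
candidate 5: n = (0, 0, 1, 0) → π⊥ ≈ (+0.0000, -1.0000); max(|x|,|y|,|x±y|/√2) = 1.0000 ≤ 1.2 ⇒ ∈ W
candidate 6: n = (-1, -1, -3, 0) → π⊥ ≈ (-0.2929, +2.2929); max(|x|,|y|,|x±y|/√2) = 2.2929 > 1.2 ⇒ ∉ W
candidate 7: n = (1, -1, 1, -1) → π⊥ ≈ (+1.0000, -2.4142); max(|x|,|y|,|x±y|/√2) = 2.4142 > 1.2 ⇒ ∉ W
candidate 8: n = (1, -1, 1, 0) → π⊥ ≈ (+1.7071, -1.7071); max(|x|,|y|,|x±y|/√2) = 2.4142 > 1.2 ⇒ ∉ W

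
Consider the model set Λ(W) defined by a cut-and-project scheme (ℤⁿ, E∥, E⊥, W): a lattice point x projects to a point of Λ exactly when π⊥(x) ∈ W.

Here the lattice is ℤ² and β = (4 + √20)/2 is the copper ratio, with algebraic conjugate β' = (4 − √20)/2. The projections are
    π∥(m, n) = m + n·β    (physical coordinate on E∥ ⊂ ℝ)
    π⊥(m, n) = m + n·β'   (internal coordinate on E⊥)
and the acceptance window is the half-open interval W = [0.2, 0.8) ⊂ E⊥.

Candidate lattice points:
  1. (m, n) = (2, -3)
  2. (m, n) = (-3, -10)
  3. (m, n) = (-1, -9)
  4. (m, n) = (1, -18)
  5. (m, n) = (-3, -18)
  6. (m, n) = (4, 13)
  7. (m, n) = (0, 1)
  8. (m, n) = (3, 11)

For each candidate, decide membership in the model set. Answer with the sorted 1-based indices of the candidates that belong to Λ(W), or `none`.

8

Compute β' = (4−√20)/2 = -0.23607, so π⊥(m,n) = m -0.23607·n.
#1 (2,-3): internal coord 2 + (-3)·β' = +2.70820; +2.70820 ∉ [0.2, 0.8) → out
#2 (-3,-10): internal coord -3 + (-10)·β' = -0.63932; -0.63932 ∉ [0.2, 0.8) → out
#3 (-1,-9): internal coord -1 + (-9)·β' = +1.12461; +1.12461 ∉ [0.2, 0.8) → out
#4 (1,-18): internal coord 1 + (-18)·β' = +5.24922; +5.24922 ∉ [0.2, 0.8) → out
#5 (-3,-18): internal coord -3 + (-18)·β' = +1.24922; +1.24922 ∉ [0.2, 0.8) → out
#6 (4,13): internal coord 4 + (13)·β' = +0.93112; +0.93112 ∉ [0.2, 0.8) → out
#7 (0,1): internal coord 0 + (1)·β' = -0.23607; -0.23607 ∉ [0.2, 0.8) → out
#8 (3,11): internal coord 3 + (11)·β' = +0.40325; +0.40325 ∈ [0.2, 0.8) → IN Λ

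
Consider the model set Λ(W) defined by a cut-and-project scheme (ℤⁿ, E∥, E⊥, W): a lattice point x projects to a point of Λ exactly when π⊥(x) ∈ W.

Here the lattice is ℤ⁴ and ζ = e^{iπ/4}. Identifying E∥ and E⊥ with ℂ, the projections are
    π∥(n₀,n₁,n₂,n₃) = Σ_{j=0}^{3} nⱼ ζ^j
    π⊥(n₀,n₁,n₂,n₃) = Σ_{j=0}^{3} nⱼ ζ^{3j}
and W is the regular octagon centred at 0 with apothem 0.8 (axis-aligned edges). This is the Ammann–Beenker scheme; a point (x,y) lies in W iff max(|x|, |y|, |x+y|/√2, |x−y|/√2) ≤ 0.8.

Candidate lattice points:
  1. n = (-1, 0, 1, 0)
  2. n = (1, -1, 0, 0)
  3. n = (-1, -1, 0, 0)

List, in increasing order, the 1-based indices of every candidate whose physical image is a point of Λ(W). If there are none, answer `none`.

π⊥(n) = n₀ + n₁ζ³ + n₂ζ⁶ + n₃ζ⁹ where ζ = e^{iπ/4}.
#1 (-1, 0, 1, 0): internal (-1.000000, -1.000000); octagon support 1.414214 vs apothem 0.8 → ∉ W
#2 (1, -1, 0, 0): internal (1.707107, -0.707107); octagon support 1.707107 vs apothem 0.8 → ∉ W
#3 (-1, -1, 0, 0): internal (-0.292893, -0.707107); octagon support 0.707107 vs apothem 0.8 → ∈ W

3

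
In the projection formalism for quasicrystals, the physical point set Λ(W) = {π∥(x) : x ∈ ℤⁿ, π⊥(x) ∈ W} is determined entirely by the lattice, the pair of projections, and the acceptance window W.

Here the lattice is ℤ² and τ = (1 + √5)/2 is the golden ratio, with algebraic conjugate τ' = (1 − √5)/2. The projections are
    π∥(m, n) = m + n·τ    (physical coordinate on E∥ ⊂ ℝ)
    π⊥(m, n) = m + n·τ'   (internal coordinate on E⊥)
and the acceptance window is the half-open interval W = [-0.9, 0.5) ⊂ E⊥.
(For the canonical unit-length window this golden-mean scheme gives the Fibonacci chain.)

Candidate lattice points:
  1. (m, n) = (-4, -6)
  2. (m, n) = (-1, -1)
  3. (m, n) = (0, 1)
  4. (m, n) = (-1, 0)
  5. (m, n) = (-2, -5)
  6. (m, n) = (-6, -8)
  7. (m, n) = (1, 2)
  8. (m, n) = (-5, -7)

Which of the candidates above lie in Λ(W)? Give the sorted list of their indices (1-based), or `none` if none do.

1, 2, 3, 7, 8

Numerically τ ≈ 1.6180 and τ' = −1/τ ≈ -0.6180.
candidate 1: (m,n)=(-4,-6) → π∥ = -4-6·τ ≈ -13.7082, π⊥ = -4-6·τ' ≈ -0.2918 ∈ [-0.9, 0.5) ⇒ IN Λ
candidate 2: (m,n)=(-1,-1) → π∥ = -1-1·τ ≈ -2.6180, π⊥ = -1-1·τ' ≈ -0.3820 ∈ [-0.9, 0.5) ⇒ IN Λ
candidate 3: (m,n)=(0,1) → π∥ = 0+1·τ ≈ 1.6180, π⊥ = 0+1·τ' ≈ -0.6180 ∈ [-0.9, 0.5) ⇒ IN Λ
candidate 4: (m,n)=(-1,0) → π∥ = -1+0·τ ≈ -1.0000, π⊥ = -1+0·τ' ≈ -1.0000 ∉ [-0.9, 0.5) ⇒ out
candidate 5: (m,n)=(-2,-5) → π∥ = -2-5·τ ≈ -10.0902, π⊥ = -2-5·τ' ≈ 1.0902 ∉ [-0.9, 0.5) ⇒ out
candidate 6: (m,n)=(-6,-8) → π∥ = -6-8·τ ≈ -18.9443, π⊥ = -6-8·τ' ≈ -1.0557 ∉ [-0.9, 0.5) ⇒ out
candidate 7: (m,n)=(1,2) → π∥ = 1+2·τ ≈ 4.2361, π⊥ = 1+2·τ' ≈ -0.2361 ∈ [-0.9, 0.5) ⇒ IN Λ
candidate 8: (m,n)=(-5,-7) → π∥ = -5-7·τ ≈ -16.3262, π⊥ = -5-7·τ' ≈ -0.6738 ∈ [-0.9, 0.5) ⇒ IN Λ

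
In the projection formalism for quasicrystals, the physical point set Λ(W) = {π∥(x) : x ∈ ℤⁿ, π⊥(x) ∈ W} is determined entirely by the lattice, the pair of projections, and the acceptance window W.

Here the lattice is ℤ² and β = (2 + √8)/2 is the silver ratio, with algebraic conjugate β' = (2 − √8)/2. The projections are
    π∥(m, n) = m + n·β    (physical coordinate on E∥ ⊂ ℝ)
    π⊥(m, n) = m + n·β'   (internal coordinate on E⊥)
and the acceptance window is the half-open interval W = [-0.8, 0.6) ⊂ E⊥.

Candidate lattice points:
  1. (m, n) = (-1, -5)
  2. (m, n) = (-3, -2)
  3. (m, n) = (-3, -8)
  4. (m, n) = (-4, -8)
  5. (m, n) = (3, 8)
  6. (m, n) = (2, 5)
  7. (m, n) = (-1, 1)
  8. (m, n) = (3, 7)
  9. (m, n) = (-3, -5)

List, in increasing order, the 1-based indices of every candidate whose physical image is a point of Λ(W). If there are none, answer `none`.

3, 4, 5, 6, 8

Compute β' = (2−√8)/2 = -0.4142, so π⊥(m,n) = m -0.4142·n.
[1] lift (-1,-5): star map gives 1.0711; window check -0.8 ≤ 1.0711 < 0.6 is false → out
[2] lift (-3,-2): star map gives -2.1716; window check -0.8 ≤ -2.1716 < 0.6 is false → out
[3] lift (-3,-8): star map gives 0.3137; window check -0.8 ≤ 0.3137 < 0.6 is true → IN Λ
[4] lift (-4,-8): star map gives -0.6863; window check -0.8 ≤ -0.6863 < 0.6 is true → IN Λ
[5] lift (3,8): star map gives -0.3137; window check -0.8 ≤ -0.3137 < 0.6 is true → IN Λ
[6] lift (2,5): star map gives -0.0711; window check -0.8 ≤ -0.0711 < 0.6 is true → IN Λ
[7] lift (-1,1): star map gives -1.4142; window check -0.8 ≤ -1.4142 < 0.6 is false → out
[8] lift (3,7): star map gives 0.1005; window check -0.8 ≤ 0.1005 < 0.6 is true → IN Λ
[9] lift (-3,-5): star map gives -0.9289; window check -0.8 ≤ -0.9289 < 0.6 is false → out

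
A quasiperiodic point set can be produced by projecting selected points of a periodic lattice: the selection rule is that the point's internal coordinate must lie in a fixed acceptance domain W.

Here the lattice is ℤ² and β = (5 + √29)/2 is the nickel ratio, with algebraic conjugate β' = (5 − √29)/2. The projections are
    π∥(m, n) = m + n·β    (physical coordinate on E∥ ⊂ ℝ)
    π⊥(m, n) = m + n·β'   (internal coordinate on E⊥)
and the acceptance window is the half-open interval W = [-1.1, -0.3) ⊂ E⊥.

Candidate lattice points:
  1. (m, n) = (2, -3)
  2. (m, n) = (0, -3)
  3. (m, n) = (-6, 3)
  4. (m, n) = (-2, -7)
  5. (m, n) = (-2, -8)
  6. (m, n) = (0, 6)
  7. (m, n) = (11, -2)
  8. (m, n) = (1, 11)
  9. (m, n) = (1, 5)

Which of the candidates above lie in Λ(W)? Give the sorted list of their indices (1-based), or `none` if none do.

4, 5

β' = (5−√29)/2 ≈ -0.19258.
candidate 1: (m,n)=(2,-3) → π∥ = 2-3·β ≈ -13.57775, π⊥ = 2-3·β' ≈ 2.57775 ∉ [-1.1, -0.3) ⇒ out
candidate 2: (m,n)=(0,-3) → π∥ = 0-3·β ≈ -15.57775, π⊥ = 0-3·β' ≈ 0.57775 ∉ [-1.1, -0.3) ⇒ out
candidate 3: (m,n)=(-6,3) → π∥ = -6+3·β ≈ 9.57775, π⊥ = -6+3·β' ≈ -6.57775 ∉ [-1.1, -0.3) ⇒ out
candidate 4: (m,n)=(-2,-7) → π∥ = -2-7·β ≈ -38.34808, π⊥ = -2-7·β' ≈ -0.65192 ∈ [-1.1, -0.3) ⇒ IN Λ
candidate 5: (m,n)=(-2,-8) → π∥ = -2-8·β ≈ -43.54066, π⊥ = -2-8·β' ≈ -0.45934 ∈ [-1.1, -0.3) ⇒ IN Λ
candidate 6: (m,n)=(0,6) → π∥ = 0+6·β ≈ 31.15549, π⊥ = 0+6·β' ≈ -1.15549 ∉ [-1.1, -0.3) ⇒ out
candidate 7: (m,n)=(11,-2) → π∥ = 11-2·β ≈ 0.61484, π⊥ = 11-2·β' ≈ 11.38516 ∉ [-1.1, -0.3) ⇒ out
candidate 8: (m,n)=(1,11) → π∥ = 1+11·β ≈ 58.11841, π⊥ = 1+11·β' ≈ -1.11841 ∉ [-1.1, -0.3) ⇒ out
candidate 9: (m,n)=(1,5) → π∥ = 1+5·β ≈ 26.96291, π⊥ = 1+5·β' ≈ 0.03709 ∉ [-1.1, -0.3) ⇒ out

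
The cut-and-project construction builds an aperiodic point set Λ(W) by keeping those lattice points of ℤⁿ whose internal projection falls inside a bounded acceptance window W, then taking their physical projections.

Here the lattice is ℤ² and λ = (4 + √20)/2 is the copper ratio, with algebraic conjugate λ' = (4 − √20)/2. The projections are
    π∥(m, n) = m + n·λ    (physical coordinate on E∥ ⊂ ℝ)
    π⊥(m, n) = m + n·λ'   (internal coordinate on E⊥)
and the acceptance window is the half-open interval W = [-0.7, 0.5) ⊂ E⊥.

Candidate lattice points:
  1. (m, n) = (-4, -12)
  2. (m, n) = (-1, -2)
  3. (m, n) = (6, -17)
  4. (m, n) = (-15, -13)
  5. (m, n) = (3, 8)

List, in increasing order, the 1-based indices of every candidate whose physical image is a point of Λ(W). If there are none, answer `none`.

2

Compute λ' = (4−√20)/2 = -0.2361, so π⊥(m,n) = m -0.2361·n.
candidate 1: (m,n)=(-4,-12) → π∥ = -4-12·λ ≈ -54.8328, π⊥ = -4-12·λ' ≈ -1.1672 ∉ [-0.7, 0.5) ⇒ out
candidate 2: (m,n)=(-1,-2) → π∥ = -1-2·λ ≈ -9.4721, π⊥ = -1-2·λ' ≈ -0.5279 ∈ [-0.7, 0.5) ⇒ IN Λ
candidate 3: (m,n)=(6,-17) → π∥ = 6-17·λ ≈ -66.0132, π⊥ = 6-17·λ' ≈ 10.0132 ∉ [-0.7, 0.5) ⇒ out
candidate 4: (m,n)=(-15,-13) → π∥ = -15-13·λ ≈ -70.0689, π⊥ = -15-13·λ' ≈ -11.9311 ∉ [-0.7, 0.5) ⇒ out
candidate 5: (m,n)=(3,8) → π∥ = 3+8·λ ≈ 36.8885, π⊥ = 3+8·λ' ≈ 1.1115 ∉ [-0.7, 0.5) ⇒ out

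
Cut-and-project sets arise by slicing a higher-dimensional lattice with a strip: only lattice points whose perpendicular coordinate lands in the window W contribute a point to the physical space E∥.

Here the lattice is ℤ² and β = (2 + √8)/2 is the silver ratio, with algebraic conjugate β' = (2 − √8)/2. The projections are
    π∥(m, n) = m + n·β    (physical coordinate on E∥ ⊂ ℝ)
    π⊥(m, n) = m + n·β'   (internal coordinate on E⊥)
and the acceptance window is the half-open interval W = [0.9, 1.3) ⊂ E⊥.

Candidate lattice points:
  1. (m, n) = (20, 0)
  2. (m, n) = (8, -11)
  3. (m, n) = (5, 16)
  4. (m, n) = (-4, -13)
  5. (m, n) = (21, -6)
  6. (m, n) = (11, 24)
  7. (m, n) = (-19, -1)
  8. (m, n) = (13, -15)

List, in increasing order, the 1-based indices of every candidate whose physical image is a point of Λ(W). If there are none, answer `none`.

6

β' = (2−√8)/2 ≈ -0.41421.
#1 (20,0): internal coord 20 + (0)·β' = +20.00000; +20.00000 ∉ [0.9, 1.3) → out
#2 (8,-11): internal coord 8 + (-11)·β' = +12.55635; +12.55635 ∉ [0.9, 1.3) → out
#3 (5,16): internal coord 5 + (16)·β' = -1.62742; -1.62742 ∉ [0.9, 1.3) → out
#4 (-4,-13): internal coord -4 + (-13)·β' = +1.38478; +1.38478 ∉ [0.9, 1.3) → out
#5 (21,-6): internal coord 21 + (-6)·β' = +23.48528; +23.48528 ∉ [0.9, 1.3) → out
#6 (11,24): internal coord 11 + (24)·β' = +1.05887; +1.05887 ∈ [0.9, 1.3) → IN Λ
#7 (-19,-1): internal coord -19 + (-1)·β' = -18.58579; -18.58579 ∉ [0.9, 1.3) → out
#8 (13,-15): internal coord 13 + (-15)·β' = +19.21320; +19.21320 ∉ [0.9, 1.3) → out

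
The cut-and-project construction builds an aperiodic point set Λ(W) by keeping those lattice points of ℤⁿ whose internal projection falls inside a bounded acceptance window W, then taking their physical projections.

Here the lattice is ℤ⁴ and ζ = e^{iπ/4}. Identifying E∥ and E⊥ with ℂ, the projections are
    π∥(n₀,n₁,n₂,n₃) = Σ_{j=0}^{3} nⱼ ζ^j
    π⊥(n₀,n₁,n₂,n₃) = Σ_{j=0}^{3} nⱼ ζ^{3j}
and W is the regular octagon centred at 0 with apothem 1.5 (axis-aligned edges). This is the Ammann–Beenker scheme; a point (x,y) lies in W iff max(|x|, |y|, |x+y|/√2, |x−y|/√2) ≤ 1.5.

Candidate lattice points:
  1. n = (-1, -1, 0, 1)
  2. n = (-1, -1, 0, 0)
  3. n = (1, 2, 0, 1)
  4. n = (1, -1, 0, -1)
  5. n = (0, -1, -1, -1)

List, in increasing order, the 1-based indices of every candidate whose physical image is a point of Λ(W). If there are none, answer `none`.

With ζ = e^{iπ/4} the internal vectors are ζ^0,ζ^3,ζ^6,ζ^9.
#1 (-1, -1, 0, 1): internal (0.414214, 0.000000); octagon support 0.414214 vs apothem 1.5 → ∈ W
#2 (-1, -1, 0, 0): internal (-0.292893, -0.707107); octagon support 0.707107 vs apothem 1.5 → ∈ W
#3 (1, 2, 0, 1): internal (0.292893, 2.121320); octagon support 2.121320 vs apothem 1.5 → ∉ W
#4 (1, -1, 0, -1): internal (1.000000, -1.414214); octagon support 1.707107 vs apothem 1.5 → ∉ W
#5 (0, -1, -1, -1): internal (0.000000, -0.414214); octagon support 0.414214 vs apothem 1.5 → ∈ W

1, 2, 5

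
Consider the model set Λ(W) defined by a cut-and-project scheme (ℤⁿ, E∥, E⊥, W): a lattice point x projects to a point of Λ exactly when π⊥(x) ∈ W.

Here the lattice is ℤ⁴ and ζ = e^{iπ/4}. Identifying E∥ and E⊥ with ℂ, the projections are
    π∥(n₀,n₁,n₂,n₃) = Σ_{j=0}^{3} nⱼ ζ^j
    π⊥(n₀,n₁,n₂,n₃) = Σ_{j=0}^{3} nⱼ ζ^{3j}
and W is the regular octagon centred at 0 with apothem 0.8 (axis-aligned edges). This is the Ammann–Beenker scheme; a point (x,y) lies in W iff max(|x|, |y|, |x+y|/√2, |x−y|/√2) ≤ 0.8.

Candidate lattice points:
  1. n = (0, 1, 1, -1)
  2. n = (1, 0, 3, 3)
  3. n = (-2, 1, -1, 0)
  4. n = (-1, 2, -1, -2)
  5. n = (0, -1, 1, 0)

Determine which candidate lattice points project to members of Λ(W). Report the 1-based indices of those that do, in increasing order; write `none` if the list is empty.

With ζ = e^{iπ/4} the internal vectors are ζ^0,ζ^3,ζ^6,ζ^9.
candidate 1: n = (0, 1, 1, -1) → π⊥ ≈ (-1.414214, -1.000000); max(|x|,|y|,|x±y|/√2) = 1.707107 > 0.8 ⇒ ∉ W
candidate 2: n = (1, 0, 3, 3) → π⊥ ≈ (+3.121320, -0.878680); max(|x|,|y|,|x±y|/√2) = 3.121320 > 0.8 ⇒ ∉ W
candidate 3: n = (-2, 1, -1, 0) → π⊥ ≈ (-2.707107, +1.707107); max(|x|,|y|,|x±y|/√2) = 3.121320 > 0.8 ⇒ ∉ W
candidate 4: n = (-1, 2, -1, -2) → π⊥ ≈ (-3.828427, +1.000000); max(|x|,|y|,|x±y|/√2) = 3.828427 > 0.8 ⇒ ∉ W
candidate 5: n = (0, -1, 1, 0) → π⊥ ≈ (+0.707107, -1.707107); max(|x|,|y|,|x±y|/√2) = 1.707107 > 0.8 ⇒ ∉ W

none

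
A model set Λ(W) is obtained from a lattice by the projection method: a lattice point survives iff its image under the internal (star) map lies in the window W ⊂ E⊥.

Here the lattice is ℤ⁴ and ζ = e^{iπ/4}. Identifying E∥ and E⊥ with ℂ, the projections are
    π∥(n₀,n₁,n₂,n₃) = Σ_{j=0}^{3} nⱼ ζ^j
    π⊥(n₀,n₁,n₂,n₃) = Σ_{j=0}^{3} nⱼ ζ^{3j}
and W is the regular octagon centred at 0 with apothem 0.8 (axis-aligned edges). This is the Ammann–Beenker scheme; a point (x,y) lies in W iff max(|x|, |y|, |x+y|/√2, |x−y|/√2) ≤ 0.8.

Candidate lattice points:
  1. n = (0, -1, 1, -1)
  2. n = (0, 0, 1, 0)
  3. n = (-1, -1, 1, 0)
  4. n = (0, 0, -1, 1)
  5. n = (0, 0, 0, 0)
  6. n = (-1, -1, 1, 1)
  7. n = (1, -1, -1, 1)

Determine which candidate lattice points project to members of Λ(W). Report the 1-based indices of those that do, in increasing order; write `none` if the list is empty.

With ζ = e^{iπ/4} the internal vectors are ζ^0,ζ^3,ζ^6,ζ^9.
candidate 1: n = (0, -1, 1, -1) → π⊥ ≈ (+0.000000, -2.414214); max(|x|,|y|,|x±y|/√2) = 2.414214 > 0.8 ⇒ ∉ W
candidate 2: n = (0, 0, 1, 0) → π⊥ ≈ (+0.000000, -1.000000); max(|x|,|y|,|x±y|/√2) = 1.000000 > 0.8 ⇒ ∉ W
candidate 3: n = (-1, -1, 1, 0) → π⊥ ≈ (-0.292893, -1.707107); max(|x|,|y|,|x±y|/√2) = 1.707107 > 0.8 ⇒ ∉ W
candidate 4: n = (0, 0, -1, 1) → π⊥ ≈ (+0.707107, +1.707107); max(|x|,|y|,|x±y|/√2) = 1.707107 > 0.8 ⇒ ∉ W
candidate 5: n = (0, 0, 0, 0) → π⊥ ≈ (+0.000000, +0.000000); max(|x|,|y|,|x±y|/√2) = 0.000000 ≤ 0.8 ⇒ ∈ W
candidate 6: n = (-1, -1, 1, 1) → π⊥ ≈ (+0.414214, -1.000000); max(|x|,|y|,|x±y|/√2) = 1.000000 > 0.8 ⇒ ∉ W
candidate 7: n = (1, -1, -1, 1) → π⊥ ≈ (+2.414214, +1.000000); max(|x|,|y|,|x±y|/√2) = 2.414214 > 0.8 ⇒ ∉ W

5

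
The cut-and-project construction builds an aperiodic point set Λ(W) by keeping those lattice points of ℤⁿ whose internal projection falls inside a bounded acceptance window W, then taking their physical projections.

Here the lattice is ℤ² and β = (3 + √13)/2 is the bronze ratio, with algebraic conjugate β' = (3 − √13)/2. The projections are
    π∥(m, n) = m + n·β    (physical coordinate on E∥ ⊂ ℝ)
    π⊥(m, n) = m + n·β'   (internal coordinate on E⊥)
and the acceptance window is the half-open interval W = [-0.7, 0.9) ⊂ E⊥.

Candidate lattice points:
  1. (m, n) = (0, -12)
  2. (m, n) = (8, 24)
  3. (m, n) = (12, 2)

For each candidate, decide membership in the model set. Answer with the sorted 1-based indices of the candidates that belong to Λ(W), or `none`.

Numerically β ≈ 3.30278 and β' = −1/β ≈ -0.30278.
[1] lift (0,-12): star map gives 3.63331; window check -0.7 ≤ 3.63331 < 0.9 is false → out
[2] lift (8,24): star map gives 0.73338; window check -0.7 ≤ 0.73338 < 0.9 is true → IN Λ
[3] lift (12,2): star map gives 11.39445; window check -0.7 ≤ 11.39445 < 0.9 is false → out

2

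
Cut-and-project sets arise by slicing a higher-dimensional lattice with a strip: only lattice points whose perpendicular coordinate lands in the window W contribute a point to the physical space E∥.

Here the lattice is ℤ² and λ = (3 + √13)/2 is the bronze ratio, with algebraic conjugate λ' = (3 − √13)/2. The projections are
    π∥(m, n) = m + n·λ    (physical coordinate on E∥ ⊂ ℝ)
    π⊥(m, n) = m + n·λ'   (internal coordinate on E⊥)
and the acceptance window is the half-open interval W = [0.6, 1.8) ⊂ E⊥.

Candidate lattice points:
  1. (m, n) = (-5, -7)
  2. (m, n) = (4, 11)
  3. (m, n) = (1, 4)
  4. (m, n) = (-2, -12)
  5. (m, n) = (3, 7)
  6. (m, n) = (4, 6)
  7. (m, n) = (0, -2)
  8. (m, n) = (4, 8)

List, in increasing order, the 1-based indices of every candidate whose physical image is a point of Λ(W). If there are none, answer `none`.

Compute λ' = (3−√13)/2 = -0.3028, so π⊥(m,n) = m -0.3028·n.
candidate 1: (m,n)=(-5,-7) → π∥ = -5-7·λ ≈ -28.1194, π⊥ = -5-7·λ' ≈ -2.8806 ∉ [0.6, 1.8) ⇒ out
candidate 2: (m,n)=(4,11) → π∥ = 4+11·λ ≈ 40.3305, π⊥ = 4+11·λ' ≈ 0.6695 ∈ [0.6, 1.8) ⇒ IN Λ
candidate 3: (m,n)=(1,4) → π∥ = 1+4·λ ≈ 14.2111, π⊥ = 1+4·λ' ≈ -0.2111 ∉ [0.6, 1.8) ⇒ out
candidate 4: (m,n)=(-2,-12) → π∥ = -2-12·λ ≈ -41.6333, π⊥ = -2-12·λ' ≈ 1.6333 ∈ [0.6, 1.8) ⇒ IN Λ
candidate 5: (m,n)=(3,7) → π∥ = 3+7·λ ≈ 26.1194, π⊥ = 3+7·λ' ≈ 0.8806 ∈ [0.6, 1.8) ⇒ IN Λ
candidate 6: (m,n)=(4,6) → π∥ = 4+6·λ ≈ 23.8167, π⊥ = 4+6·λ' ≈ 2.1833 ∉ [0.6, 1.8) ⇒ out
candidate 7: (m,n)=(0,-2) → π∥ = 0-2·λ ≈ -6.6056, π⊥ = 0-2·λ' ≈ 0.6056 ∈ [0.6, 1.8) ⇒ IN Λ
candidate 8: (m,n)=(4,8) → π∥ = 4+8·λ ≈ 30.4222, π⊥ = 4+8·λ' ≈ 1.5778 ∈ [0.6, 1.8) ⇒ IN Λ

2, 4, 5, 7, 8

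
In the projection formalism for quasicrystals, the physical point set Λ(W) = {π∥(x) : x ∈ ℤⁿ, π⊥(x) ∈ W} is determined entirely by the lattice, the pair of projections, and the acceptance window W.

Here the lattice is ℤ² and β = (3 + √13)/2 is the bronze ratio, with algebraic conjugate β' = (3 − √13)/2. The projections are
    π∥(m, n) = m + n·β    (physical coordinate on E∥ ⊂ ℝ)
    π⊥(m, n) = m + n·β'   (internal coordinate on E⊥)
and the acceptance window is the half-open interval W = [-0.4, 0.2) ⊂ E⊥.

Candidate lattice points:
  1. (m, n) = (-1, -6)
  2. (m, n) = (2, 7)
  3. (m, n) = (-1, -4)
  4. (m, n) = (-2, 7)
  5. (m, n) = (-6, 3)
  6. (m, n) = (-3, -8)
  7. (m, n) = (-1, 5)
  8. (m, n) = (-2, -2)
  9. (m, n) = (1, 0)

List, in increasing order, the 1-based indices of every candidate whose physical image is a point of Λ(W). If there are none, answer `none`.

2

Compute β' = (3−√13)/2 = -0.302776, so π⊥(m,n) = m -0.302776·n.
#1 (-1,-6): internal coord -1 + (-6)·β' = +0.816654; +0.816654 ∉ [-0.4, 0.2) → out
#2 (2,7): internal coord 2 + (7)·β' = -0.119429; -0.119429 ∈ [-0.4, 0.2) → IN Λ
#3 (-1,-4): internal coord -1 + (-4)·β' = +0.211103; +0.211103 ∉ [-0.4, 0.2) → out
#4 (-2,7): internal coord -2 + (7)·β' = -4.119429; -4.119429 ∉ [-0.4, 0.2) → out
#5 (-6,3): internal coord -6 + (3)·β' = -6.908327; -6.908327 ∉ [-0.4, 0.2) → out
#6 (-3,-8): internal coord -3 + (-8)·β' = -0.577795; -0.577795 ∉ [-0.4, 0.2) → out
#7 (-1,5): internal coord -1 + (5)·β' = -2.513878; -2.513878 ∉ [-0.4, 0.2) → out
#8 (-2,-2): internal coord -2 + (-2)·β' = -1.394449; -1.394449 ∉ [-0.4, 0.2) → out
#9 (1,0): internal coord 1 + (0)·β' = +1.000000; +1.000000 ∉ [-0.4, 0.2) → out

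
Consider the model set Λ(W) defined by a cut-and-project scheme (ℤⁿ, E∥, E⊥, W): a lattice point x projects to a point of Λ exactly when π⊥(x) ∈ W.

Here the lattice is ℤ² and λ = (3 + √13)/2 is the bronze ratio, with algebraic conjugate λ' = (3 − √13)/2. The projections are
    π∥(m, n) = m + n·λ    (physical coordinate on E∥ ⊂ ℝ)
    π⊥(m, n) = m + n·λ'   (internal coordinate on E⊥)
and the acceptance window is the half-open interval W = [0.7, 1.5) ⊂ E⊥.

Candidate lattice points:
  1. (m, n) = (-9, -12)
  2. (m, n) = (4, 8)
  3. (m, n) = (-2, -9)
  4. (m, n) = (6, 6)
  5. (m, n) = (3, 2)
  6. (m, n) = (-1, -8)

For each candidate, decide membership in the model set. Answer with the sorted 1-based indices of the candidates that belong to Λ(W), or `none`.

3, 6

λ' = (3−√13)/2 ≈ -0.302776.
candidate 1: (m,n)=(-9,-12) → π∥ = -9-12·λ ≈ -48.633308, π⊥ = -9-12·λ' ≈ -5.366692 ∉ [0.7, 1.5) ⇒ out
candidate 2: (m,n)=(4,8) → π∥ = 4+8·λ ≈ 30.422205, π⊥ = 4+8·λ' ≈ 1.577795 ∉ [0.7, 1.5) ⇒ out
candidate 3: (m,n)=(-2,-9) → π∥ = -2-9·λ ≈ -31.724981, π⊥ = -2-9·λ' ≈ 0.724981 ∈ [0.7, 1.5) ⇒ IN Λ
candidate 4: (m,n)=(6,6) → π∥ = 6+6·λ ≈ 25.816654, π⊥ = 6+6·λ' ≈ 4.183346 ∉ [0.7, 1.5) ⇒ out
candidate 5: (m,n)=(3,2) → π∥ = 3+2·λ ≈ 9.605551, π⊥ = 3+2·λ' ≈ 2.394449 ∉ [0.7, 1.5) ⇒ out
candidate 6: (m,n)=(-1,-8) → π∥ = -1-8·λ ≈ -27.422205, π⊥ = -1-8·λ' ≈ 1.422205 ∈ [0.7, 1.5) ⇒ IN Λ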